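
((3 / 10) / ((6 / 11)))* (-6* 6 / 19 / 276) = -33 / 8740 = -0.00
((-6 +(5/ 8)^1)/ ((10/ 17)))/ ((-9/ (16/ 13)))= 731/ 585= 1.25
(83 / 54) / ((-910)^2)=83 / 44717400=0.00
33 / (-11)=-3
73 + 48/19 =75.53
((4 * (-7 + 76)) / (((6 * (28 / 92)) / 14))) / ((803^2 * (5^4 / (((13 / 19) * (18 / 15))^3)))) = 1004152032 / 345526947734375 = 0.00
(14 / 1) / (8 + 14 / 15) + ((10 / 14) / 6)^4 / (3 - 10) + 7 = 12502752653 / 1459385424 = 8.57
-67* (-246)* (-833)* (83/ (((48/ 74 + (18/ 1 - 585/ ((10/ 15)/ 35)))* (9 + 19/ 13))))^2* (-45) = 643609330743561/ 15591668951720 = 41.28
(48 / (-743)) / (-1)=48 / 743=0.06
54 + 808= 862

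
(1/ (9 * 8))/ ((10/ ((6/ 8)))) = 0.00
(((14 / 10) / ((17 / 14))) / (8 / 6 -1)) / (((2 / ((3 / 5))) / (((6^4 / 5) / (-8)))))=-71442 / 2125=-33.62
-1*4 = -4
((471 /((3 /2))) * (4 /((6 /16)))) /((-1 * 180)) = -2512 /135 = -18.61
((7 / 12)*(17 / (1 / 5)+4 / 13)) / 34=7763 / 5304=1.46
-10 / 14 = -5 / 7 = -0.71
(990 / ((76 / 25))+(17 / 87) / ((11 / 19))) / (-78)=-11855149 / 2836548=-4.18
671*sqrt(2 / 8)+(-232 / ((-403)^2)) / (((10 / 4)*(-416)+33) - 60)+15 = 121476572967 / 346580806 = 350.50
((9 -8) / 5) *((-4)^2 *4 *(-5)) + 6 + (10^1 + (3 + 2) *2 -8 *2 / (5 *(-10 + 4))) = -562 / 15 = -37.47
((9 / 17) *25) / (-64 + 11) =-225 / 901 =-0.25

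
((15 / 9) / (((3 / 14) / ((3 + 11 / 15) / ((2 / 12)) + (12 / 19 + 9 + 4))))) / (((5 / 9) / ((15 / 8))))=71883 / 76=945.83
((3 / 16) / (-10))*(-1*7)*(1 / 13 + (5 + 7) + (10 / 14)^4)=577623 / 356720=1.62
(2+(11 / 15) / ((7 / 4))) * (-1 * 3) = -254 / 35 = -7.26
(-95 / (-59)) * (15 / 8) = 1425 / 472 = 3.02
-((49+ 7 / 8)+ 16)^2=-277729 / 64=-4339.52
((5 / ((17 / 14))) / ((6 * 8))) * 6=35 / 68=0.51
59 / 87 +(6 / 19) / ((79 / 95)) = 7271 / 6873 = 1.06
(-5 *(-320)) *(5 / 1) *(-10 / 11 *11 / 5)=-16000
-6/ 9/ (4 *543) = -1/ 3258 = -0.00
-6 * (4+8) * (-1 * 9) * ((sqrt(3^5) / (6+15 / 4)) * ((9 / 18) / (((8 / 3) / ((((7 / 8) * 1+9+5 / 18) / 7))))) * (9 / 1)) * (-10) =-2664495 * sqrt(3) / 182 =-25357.37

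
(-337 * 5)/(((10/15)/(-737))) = 1862767.50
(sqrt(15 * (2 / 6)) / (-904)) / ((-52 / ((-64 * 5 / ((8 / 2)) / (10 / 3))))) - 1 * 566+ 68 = -498 - 3 * sqrt(5) / 5876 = -498.00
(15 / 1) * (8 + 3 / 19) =2325 / 19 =122.37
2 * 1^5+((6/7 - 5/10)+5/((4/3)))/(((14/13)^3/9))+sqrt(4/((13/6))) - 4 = 28.95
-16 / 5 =-3.20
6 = 6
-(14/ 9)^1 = -14/ 9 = -1.56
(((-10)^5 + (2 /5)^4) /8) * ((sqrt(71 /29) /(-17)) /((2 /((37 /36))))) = 48177071 * sqrt(2059) /3697500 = 591.24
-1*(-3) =3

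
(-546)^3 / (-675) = 6028568 / 25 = 241142.72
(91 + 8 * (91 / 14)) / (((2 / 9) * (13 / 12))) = 594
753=753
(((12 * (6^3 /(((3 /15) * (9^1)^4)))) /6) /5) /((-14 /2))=-16 /1701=-0.01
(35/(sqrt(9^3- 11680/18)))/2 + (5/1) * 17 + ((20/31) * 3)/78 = 15 * sqrt(721)/206 + 34265/403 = 86.98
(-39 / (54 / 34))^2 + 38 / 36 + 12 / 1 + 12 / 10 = 499957 / 810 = 617.23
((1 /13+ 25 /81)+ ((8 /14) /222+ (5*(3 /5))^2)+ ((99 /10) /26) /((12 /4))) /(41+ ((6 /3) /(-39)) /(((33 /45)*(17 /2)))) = 9705353669 /41811566580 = 0.23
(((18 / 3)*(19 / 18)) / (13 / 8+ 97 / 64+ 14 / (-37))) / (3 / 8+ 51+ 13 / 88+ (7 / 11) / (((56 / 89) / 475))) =3959296 / 918533007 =0.00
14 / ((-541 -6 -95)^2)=7 / 206082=0.00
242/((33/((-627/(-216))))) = 2299/108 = 21.29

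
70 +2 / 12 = 421 / 6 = 70.17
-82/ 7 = -11.71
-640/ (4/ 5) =-800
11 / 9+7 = 74 / 9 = 8.22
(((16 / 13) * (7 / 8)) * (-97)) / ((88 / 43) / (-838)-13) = 24467086 / 3045445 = 8.03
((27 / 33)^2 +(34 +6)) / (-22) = -4921 / 2662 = -1.85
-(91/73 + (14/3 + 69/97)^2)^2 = -34782024708364816/38213575614369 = -910.20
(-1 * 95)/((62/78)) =-3705/31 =-119.52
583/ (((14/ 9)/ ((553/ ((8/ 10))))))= 2072565/ 8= 259070.62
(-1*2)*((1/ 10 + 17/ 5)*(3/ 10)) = -2.10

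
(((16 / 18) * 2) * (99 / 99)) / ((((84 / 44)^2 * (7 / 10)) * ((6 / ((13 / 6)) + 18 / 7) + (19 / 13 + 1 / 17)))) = 2139280 / 21063483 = 0.10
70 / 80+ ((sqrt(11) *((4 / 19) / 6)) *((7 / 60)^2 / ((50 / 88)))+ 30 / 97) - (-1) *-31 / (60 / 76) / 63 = 539 *sqrt(11) / 641250+ 411391 / 733320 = 0.56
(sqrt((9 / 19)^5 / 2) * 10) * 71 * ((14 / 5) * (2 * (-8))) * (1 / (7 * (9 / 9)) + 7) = -24809.36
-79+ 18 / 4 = -149 / 2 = -74.50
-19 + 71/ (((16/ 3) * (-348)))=-35335/ 1856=-19.04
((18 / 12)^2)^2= 81 / 16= 5.06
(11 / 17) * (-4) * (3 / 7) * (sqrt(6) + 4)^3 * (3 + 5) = -8448 / 7 - 57024 * sqrt(6) / 119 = -2380.64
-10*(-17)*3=510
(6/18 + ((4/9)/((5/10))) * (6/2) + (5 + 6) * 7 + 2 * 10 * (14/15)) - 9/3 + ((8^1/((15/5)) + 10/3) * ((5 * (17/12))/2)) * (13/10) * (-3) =307/24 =12.79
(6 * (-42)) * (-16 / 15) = 1344 / 5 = 268.80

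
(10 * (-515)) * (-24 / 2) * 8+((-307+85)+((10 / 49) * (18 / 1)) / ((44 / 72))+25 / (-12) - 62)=494119.93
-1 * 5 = -5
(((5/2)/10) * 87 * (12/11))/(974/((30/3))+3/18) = 7830/32197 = 0.24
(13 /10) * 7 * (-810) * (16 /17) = -117936 /17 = -6937.41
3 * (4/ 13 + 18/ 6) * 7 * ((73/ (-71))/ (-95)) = 65919/ 87685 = 0.75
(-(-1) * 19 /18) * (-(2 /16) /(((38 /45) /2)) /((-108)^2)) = -5 /186624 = -0.00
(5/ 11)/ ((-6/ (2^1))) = -5/ 33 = -0.15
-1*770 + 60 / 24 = -1535 / 2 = -767.50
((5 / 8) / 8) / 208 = 5 / 13312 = 0.00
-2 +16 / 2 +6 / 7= 48 / 7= 6.86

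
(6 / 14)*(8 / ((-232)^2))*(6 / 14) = 9 / 329672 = 0.00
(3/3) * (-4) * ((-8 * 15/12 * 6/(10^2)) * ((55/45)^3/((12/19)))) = 25289/3645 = 6.94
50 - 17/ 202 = 10083/ 202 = 49.92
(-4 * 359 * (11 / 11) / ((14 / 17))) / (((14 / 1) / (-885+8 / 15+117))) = 70257736 / 735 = 95588.76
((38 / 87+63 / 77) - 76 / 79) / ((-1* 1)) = -22147 / 75603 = -0.29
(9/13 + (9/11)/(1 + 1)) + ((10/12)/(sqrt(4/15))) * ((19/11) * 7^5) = 46848.50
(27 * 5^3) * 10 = 33750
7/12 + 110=1327/12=110.58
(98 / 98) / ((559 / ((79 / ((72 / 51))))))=1343 / 13416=0.10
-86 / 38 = -43 / 19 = -2.26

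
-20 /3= -6.67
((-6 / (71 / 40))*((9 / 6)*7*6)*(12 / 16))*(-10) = 1597.18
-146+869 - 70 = 653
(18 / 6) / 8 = 0.38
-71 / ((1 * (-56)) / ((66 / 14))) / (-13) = -2343 / 5096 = -0.46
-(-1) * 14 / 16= 7 / 8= 0.88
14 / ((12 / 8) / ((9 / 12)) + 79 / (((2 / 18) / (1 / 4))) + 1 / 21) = 1176 / 15103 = 0.08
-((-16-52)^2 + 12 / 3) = -4628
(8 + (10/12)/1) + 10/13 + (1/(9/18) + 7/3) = 1087/78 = 13.94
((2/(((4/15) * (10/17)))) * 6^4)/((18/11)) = 10098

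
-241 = -241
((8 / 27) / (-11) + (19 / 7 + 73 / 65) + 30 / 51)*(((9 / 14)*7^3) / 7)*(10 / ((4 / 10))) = 25262560 / 7293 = 3463.95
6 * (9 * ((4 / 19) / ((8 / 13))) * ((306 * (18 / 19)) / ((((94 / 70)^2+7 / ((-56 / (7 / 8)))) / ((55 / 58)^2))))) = 38208610440000 / 13439505467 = 2843.01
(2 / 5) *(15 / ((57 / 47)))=94 / 19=4.95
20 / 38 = 10 / 19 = 0.53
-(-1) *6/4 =3/2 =1.50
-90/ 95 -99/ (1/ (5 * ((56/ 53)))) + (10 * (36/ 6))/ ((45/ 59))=-1345250/ 3021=-445.30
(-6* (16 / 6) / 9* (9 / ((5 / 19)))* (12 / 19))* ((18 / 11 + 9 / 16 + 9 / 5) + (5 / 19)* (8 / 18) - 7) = 1736044 / 15675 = 110.75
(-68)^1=-68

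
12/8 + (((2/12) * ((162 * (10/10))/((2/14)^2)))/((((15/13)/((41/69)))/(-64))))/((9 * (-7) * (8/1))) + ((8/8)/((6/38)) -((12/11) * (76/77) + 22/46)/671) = 36998398247/392152530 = 94.35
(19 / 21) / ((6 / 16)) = 152 / 63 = 2.41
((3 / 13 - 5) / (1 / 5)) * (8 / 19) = -2480 / 247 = -10.04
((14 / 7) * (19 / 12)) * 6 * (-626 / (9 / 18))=-23788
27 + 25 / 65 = 356 / 13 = 27.38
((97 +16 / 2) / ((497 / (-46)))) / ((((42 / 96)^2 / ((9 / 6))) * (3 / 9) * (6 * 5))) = -26496 / 3479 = -7.62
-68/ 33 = -2.06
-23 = -23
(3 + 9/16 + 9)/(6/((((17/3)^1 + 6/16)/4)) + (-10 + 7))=9715/752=12.92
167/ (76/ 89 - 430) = -14863/ 38194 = -0.39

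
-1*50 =-50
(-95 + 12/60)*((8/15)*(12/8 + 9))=-13272/25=-530.88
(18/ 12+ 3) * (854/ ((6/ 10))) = 6405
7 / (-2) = -7 / 2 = -3.50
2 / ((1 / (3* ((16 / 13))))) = 96 / 13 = 7.38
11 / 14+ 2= 39 / 14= 2.79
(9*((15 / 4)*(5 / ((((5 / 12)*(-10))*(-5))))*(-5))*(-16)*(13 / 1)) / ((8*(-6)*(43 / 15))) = -5265 / 86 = -61.22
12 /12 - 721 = -720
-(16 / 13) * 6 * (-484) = 46464 / 13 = 3574.15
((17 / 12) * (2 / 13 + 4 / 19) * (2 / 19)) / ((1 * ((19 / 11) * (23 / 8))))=22440 / 2050841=0.01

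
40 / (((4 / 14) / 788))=110320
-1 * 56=-56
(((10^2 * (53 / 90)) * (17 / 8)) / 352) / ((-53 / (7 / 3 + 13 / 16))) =-0.02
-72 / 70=-36 / 35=-1.03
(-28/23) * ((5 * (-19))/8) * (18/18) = 665/46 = 14.46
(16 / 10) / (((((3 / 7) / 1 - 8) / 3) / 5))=-168 / 53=-3.17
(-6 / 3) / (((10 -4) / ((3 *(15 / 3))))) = -5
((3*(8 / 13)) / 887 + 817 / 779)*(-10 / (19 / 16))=-79490720 / 8982649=-8.85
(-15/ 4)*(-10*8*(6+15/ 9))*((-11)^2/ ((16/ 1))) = 69575/ 4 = 17393.75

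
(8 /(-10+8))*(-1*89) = 356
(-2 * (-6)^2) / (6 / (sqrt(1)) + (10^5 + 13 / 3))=-216 / 300031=-0.00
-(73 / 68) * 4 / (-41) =73 / 697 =0.10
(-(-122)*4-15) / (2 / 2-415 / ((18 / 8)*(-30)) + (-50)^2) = 12771 / 67693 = 0.19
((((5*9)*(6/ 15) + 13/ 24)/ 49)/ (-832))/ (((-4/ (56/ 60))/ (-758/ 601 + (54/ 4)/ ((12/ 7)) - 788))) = -334364545/ 4032258048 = -0.08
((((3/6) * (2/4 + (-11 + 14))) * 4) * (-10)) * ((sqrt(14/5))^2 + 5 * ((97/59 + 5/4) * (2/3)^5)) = -4722452/14337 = -329.39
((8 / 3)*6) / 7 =16 / 7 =2.29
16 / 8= 2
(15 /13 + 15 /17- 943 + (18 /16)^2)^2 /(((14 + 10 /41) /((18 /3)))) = 371962.39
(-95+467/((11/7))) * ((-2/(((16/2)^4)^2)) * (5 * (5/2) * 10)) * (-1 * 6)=52125/2883584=0.02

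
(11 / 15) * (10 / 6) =11 / 9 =1.22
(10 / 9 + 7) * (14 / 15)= 1022 / 135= 7.57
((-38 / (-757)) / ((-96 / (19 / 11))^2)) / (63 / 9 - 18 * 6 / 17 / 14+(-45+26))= -42959 / 32922160128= -0.00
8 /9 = 0.89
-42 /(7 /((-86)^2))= -44376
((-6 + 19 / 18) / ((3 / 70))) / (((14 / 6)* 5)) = -89 / 9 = -9.89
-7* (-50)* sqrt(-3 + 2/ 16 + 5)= 175* sqrt(34)/ 2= 510.21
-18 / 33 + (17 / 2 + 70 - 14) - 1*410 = -7613 / 22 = -346.05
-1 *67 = -67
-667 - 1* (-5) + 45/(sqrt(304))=-662 + 45* sqrt(19)/76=-659.42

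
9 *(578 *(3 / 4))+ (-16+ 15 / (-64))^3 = -98867503 / 262144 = -377.15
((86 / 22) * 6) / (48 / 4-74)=-0.38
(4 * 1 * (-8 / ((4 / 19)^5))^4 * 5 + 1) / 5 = 187949867287729791033886869 / 335544320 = 560134253763347241.38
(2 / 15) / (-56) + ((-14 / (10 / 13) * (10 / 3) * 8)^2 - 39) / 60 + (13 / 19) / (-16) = 1127606251 / 287280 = 3925.11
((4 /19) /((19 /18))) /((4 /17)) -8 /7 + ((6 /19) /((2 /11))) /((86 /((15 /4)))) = -190789 /869288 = -0.22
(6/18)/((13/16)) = 16/39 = 0.41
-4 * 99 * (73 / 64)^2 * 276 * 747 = -106221062.71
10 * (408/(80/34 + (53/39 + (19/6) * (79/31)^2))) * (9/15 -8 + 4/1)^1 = -17676895392/30936001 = -571.40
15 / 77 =0.19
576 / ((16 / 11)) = 396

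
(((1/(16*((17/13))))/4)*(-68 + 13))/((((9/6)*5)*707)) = -143/1153824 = -0.00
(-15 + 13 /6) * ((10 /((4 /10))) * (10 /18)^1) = -9625 /54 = -178.24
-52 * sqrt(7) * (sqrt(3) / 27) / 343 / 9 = -52 * sqrt(21) / 83349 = -0.00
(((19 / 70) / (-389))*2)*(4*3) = -0.02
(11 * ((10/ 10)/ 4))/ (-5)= -11/ 20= -0.55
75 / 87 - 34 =-961 / 29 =-33.14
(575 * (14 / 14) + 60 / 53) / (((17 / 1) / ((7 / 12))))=19.77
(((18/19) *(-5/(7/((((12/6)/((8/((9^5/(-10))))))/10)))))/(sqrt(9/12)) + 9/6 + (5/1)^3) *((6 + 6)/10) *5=531441 *sqrt(3)/1330 + 759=1451.09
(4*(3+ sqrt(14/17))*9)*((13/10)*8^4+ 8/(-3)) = 56352*sqrt(238)/5+ 2873952/5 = 748661.66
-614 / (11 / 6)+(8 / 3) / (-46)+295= -30335 / 759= -39.97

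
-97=-97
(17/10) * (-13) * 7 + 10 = -1447/10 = -144.70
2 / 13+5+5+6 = 16.15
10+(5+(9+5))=29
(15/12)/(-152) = -5/608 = -0.01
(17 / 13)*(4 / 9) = 68 / 117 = 0.58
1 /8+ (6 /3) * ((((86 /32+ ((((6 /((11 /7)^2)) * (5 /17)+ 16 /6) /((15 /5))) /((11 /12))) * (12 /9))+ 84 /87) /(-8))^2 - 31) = -61.00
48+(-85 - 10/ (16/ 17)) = -381/ 8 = -47.62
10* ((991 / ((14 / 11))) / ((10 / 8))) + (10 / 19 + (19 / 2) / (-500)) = 6229.65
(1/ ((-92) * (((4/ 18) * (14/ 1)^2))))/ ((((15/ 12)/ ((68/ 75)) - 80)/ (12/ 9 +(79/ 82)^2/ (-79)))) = 1359609/ 324108835960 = 0.00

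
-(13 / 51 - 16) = 803 / 51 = 15.75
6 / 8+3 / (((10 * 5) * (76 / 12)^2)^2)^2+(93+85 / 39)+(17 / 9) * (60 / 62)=4181804346587484494749 / 42777349409518750000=97.76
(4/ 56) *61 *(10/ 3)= 305/ 21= 14.52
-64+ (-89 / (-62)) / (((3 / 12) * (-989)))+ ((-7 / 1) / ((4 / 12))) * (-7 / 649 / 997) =-1269742535889 / 19837997927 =-64.01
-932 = -932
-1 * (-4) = 4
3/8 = 0.38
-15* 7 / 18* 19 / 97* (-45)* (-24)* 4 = -4936.08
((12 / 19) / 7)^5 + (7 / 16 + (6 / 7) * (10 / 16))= 648021374503 / 665852734288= 0.97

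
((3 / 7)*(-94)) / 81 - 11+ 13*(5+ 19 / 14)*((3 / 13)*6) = 19454 / 189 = 102.93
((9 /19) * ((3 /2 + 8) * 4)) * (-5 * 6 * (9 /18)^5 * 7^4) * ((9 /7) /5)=-83349 /8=-10418.62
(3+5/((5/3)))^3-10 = 206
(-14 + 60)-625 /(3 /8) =-4862 /3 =-1620.67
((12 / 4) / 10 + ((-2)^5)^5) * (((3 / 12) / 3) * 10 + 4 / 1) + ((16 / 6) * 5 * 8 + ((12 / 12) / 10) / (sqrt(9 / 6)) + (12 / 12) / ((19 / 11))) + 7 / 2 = -61628264139 / 380 + sqrt(6) / 30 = -162179642.39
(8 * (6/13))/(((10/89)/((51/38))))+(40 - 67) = 21123/1235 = 17.10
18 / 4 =9 / 2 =4.50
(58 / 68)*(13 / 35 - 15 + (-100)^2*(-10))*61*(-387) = 1198230508368 / 595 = 2013832787.17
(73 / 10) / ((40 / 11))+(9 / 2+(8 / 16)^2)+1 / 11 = 30133 / 4400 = 6.85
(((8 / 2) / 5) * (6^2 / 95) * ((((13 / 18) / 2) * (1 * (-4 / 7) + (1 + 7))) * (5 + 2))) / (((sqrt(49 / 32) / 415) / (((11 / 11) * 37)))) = 33215936 * sqrt(2) / 665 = 70638.24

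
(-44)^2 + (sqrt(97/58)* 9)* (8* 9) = 324* sqrt(5626)/29 + 1936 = 2774.01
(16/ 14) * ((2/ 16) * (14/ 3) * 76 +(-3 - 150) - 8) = -400/ 3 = -133.33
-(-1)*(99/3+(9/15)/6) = 331/10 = 33.10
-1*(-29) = 29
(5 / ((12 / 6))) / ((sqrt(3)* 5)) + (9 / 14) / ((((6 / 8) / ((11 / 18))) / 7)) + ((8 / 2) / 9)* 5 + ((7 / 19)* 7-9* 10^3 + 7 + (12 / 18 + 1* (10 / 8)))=-6144109 / 684 + sqrt(3) / 6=-8982.33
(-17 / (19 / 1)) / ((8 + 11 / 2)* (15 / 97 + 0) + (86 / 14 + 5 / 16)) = -184688 / 1763409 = -0.10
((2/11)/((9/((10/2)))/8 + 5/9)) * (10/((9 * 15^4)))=0.00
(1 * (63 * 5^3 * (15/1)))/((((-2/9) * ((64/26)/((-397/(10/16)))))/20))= 5486788125/2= 2743394062.50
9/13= 0.69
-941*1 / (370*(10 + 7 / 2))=-941 / 4995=-0.19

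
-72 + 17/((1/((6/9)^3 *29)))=2000/27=74.07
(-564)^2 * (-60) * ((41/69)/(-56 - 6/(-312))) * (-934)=-189213552.09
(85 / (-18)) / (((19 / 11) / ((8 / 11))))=-340 / 171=-1.99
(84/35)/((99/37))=0.90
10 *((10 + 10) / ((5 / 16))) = 640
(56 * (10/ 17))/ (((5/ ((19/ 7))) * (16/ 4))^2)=361/ 595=0.61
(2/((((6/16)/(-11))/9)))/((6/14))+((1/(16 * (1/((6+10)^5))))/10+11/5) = 26619/5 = 5323.80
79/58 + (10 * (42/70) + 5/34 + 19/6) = 31579/2958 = 10.68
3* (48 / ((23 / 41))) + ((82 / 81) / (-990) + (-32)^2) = 1181037377 / 922185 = 1280.69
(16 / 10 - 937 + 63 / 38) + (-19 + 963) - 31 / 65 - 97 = -215431 / 2470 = -87.22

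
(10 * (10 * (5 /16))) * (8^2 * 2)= 4000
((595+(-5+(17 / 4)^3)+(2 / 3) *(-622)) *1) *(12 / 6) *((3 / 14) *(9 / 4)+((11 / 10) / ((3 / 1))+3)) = 156486899 / 80640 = 1940.56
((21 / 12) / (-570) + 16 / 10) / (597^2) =3641 / 812612520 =0.00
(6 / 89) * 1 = 6 / 89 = 0.07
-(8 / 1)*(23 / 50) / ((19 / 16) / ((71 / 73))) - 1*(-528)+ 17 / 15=54729559 / 104025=526.12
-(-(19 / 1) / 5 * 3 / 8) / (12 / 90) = 171 / 16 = 10.69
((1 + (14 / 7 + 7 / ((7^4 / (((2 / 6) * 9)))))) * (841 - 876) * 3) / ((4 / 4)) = -15480 / 49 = -315.92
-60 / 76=-15 / 19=-0.79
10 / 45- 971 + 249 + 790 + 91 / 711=16199 / 237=68.35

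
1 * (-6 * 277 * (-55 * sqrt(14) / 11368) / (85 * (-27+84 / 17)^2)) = 51799 * sqrt(14) / 266437500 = 0.00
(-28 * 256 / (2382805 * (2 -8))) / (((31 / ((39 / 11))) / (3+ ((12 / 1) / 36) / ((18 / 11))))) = 4030208 / 21938485635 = 0.00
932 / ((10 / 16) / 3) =22368 / 5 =4473.60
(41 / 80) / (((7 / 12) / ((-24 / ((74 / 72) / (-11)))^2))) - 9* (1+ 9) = 2773212642 / 47915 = 57877.76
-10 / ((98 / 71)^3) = -1789555 / 470596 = -3.80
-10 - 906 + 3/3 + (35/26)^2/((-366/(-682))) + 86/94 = -5295110021/5814276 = -910.71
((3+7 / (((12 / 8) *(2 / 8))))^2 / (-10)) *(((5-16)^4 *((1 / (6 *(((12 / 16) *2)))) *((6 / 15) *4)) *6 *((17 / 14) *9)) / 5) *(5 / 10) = -84127186 / 105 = -801211.30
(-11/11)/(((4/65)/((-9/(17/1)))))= 585/68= 8.60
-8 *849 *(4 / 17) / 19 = -84.11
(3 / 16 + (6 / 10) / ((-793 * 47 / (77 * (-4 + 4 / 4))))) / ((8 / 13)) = 570153 / 1834880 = 0.31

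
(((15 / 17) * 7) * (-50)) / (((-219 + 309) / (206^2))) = -7426300 / 51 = -145613.73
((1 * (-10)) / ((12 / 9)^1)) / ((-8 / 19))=285 / 16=17.81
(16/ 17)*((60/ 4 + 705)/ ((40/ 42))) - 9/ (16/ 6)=96309/ 136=708.15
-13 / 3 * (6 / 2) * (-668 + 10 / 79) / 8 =342953 / 316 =1085.29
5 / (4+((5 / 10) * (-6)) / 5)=25 / 17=1.47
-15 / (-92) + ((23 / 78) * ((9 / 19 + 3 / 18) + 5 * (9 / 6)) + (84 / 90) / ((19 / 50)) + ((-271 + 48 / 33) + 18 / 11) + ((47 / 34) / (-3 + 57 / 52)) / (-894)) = -4494158617331 / 17095287924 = -262.89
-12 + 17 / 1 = 5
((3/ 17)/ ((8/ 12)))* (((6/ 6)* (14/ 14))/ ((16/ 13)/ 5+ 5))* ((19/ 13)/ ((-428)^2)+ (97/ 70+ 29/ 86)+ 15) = 539414122059/ 639274424096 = 0.84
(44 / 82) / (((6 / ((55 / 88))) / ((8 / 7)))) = 0.06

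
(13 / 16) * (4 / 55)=13 / 220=0.06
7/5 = 1.40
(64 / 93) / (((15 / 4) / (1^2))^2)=1024 / 20925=0.05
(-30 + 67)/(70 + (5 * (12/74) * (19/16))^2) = 3241792/6214345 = 0.52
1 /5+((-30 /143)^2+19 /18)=2391737 /1840410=1.30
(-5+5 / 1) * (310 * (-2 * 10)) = 0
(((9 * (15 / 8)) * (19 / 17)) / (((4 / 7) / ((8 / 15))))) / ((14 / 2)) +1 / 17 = 2.57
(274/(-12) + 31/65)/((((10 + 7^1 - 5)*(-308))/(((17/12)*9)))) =0.08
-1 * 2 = -2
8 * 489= 3912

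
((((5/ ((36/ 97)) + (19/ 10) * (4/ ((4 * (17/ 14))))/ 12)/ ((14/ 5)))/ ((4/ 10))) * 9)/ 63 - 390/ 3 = -1923205/ 14994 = -128.26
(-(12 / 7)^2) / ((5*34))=-72 / 4165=-0.02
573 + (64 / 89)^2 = 4542829 / 7921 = 573.52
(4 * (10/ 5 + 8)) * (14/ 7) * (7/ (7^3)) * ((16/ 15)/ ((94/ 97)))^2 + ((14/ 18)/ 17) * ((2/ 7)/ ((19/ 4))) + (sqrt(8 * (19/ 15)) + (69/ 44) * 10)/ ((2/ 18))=6 * sqrt(570)/ 5 + 550400418639/ 3845802730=171.77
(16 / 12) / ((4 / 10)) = 10 / 3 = 3.33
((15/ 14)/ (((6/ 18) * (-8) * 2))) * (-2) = 0.40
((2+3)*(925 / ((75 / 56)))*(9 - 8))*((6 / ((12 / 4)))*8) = 165760 / 3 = 55253.33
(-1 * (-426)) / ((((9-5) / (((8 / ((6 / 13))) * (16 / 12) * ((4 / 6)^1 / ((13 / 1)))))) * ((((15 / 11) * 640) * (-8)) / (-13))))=10153 / 43200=0.24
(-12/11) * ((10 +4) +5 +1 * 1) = -21.82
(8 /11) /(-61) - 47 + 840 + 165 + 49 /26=16745939 /17446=959.87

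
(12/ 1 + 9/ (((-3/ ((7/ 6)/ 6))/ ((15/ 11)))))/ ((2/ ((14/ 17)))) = 203/ 44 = 4.61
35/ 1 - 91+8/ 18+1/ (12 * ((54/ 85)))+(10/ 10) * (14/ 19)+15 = -39.69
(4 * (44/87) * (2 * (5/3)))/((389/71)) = 124960/101529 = 1.23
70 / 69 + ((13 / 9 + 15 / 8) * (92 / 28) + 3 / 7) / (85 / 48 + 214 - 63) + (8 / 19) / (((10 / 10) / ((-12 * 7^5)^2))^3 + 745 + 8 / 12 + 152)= 4428104576860391107096992324414233368291616 / 4065614457746610372116182448345480817542877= 1.09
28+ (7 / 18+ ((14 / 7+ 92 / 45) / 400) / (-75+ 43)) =2725303 / 96000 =28.39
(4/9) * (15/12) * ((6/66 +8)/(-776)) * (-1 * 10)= 2225/38412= 0.06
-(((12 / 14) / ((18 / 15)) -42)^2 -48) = -81169 / 49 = -1656.51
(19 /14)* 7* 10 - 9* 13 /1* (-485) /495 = 2306 /11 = 209.64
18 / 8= 9 / 4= 2.25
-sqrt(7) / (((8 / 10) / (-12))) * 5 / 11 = 75 * sqrt(7) / 11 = 18.04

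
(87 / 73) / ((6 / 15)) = 2.98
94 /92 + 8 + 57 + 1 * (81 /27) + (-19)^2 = 19781 /46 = 430.02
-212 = -212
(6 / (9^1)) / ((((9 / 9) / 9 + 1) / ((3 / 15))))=3 / 25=0.12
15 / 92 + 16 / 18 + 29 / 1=24883 / 828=30.05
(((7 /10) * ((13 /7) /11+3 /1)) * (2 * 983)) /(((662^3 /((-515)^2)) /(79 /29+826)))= 76442660372055 /23136872858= 3303.93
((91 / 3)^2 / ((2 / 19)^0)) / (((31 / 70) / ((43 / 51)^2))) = 1476.98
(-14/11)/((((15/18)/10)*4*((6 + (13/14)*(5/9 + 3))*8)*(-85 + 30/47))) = 62181/102233560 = 0.00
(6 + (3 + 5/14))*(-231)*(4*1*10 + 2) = -90783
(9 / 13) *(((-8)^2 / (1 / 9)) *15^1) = 5981.54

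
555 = 555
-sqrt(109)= -10.44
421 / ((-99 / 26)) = -10946 / 99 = -110.57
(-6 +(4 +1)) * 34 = -34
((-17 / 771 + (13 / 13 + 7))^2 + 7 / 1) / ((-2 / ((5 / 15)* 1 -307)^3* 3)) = 339583421.83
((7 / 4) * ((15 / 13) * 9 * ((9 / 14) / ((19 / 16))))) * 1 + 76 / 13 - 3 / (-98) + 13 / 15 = 463121 / 27930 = 16.58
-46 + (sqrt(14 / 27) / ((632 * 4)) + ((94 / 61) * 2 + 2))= -2496 / 61 + sqrt(42) / 22752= -40.92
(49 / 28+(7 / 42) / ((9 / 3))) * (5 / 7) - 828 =-208331 / 252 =-826.71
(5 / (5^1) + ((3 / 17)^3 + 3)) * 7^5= 330744953 / 4913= 67320.36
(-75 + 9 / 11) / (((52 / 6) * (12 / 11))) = -102 / 13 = -7.85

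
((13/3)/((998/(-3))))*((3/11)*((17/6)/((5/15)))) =-663/21956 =-0.03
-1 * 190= -190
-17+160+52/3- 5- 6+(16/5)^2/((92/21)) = 261632/1725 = 151.67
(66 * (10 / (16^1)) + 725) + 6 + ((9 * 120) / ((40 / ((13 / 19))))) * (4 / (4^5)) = 3756575 / 4864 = 772.32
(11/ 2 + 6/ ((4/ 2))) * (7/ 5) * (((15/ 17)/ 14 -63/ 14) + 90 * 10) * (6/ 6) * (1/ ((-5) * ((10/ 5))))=-26643/ 25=-1065.72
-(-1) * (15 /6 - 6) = -3.50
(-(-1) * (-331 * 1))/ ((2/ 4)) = -662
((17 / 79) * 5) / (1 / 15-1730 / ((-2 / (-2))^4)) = -1275 / 2049971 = -0.00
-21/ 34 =-0.62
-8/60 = -2/15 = -0.13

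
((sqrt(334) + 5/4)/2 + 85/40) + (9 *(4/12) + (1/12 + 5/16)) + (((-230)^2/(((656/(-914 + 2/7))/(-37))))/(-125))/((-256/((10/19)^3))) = sqrt(334)/2 + 85578695/4609248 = 27.70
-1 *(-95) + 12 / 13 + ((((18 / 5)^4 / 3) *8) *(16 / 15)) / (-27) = 3178027 / 40625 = 78.23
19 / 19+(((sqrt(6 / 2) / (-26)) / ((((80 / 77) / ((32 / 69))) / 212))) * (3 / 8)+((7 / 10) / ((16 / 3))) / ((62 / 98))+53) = 268869 / 4960 - 4081 * sqrt(3) / 2990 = 51.84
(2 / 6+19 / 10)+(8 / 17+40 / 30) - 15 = -5591 / 510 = -10.96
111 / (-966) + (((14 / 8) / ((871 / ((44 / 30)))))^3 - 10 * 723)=-20767743188613752687 / 2872394623917000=-7230.11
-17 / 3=-5.67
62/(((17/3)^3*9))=186/4913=0.04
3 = 3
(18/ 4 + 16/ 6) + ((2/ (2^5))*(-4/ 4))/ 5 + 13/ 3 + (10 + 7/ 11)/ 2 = 14789/ 880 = 16.81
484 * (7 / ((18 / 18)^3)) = 3388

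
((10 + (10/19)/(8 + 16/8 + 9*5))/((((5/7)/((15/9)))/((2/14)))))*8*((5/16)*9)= 15690/209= 75.07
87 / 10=8.70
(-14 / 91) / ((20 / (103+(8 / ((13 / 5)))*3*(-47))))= 4301 / 1690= 2.54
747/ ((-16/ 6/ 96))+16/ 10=-134452/ 5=-26890.40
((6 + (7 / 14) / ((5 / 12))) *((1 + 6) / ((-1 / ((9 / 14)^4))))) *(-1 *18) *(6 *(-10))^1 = -3188646 / 343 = -9296.34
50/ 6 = 25/ 3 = 8.33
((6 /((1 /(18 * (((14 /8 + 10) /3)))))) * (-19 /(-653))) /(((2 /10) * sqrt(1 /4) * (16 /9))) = 361665 /5224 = 69.23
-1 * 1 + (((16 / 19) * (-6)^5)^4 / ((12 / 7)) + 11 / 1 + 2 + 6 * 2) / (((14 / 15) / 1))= 2096587495869760003321 / 1824494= 1149133675347663.52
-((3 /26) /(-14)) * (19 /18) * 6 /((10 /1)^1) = 19 /3640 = 0.01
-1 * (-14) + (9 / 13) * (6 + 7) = 23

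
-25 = -25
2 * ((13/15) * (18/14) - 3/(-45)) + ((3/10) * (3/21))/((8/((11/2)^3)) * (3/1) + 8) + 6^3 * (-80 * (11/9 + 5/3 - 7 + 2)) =83048460619/2276400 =36482.37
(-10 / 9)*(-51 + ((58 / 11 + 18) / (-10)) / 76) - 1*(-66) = 230800 / 1881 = 122.70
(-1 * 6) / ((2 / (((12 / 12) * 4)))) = -12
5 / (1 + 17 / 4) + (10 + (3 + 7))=20.95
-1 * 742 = -742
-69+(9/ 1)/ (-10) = -699/ 10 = -69.90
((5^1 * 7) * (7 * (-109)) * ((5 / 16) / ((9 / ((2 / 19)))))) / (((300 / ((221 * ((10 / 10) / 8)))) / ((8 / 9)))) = -1180361 / 147744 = -7.99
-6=-6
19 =19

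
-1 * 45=-45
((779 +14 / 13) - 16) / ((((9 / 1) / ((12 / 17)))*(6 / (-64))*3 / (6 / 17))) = -847616 / 11271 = -75.20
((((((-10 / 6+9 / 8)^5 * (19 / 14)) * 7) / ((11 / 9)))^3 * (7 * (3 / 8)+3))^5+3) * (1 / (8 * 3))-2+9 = 2069072452242172725858697734790426713321856871243816948069955377145367595477768801256709901102334062157771053821 / 290398473134776694221525319937040020881578736605488263455684339499541602613089654265688402793478012545085210624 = 7.12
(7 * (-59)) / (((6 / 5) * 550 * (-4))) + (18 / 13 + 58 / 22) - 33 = -989191 / 34320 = -28.82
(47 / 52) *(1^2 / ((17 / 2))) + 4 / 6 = 1025 / 1326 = 0.77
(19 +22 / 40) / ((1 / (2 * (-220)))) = -8602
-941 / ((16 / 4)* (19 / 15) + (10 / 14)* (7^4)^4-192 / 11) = -155265 / 3916738245700931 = -0.00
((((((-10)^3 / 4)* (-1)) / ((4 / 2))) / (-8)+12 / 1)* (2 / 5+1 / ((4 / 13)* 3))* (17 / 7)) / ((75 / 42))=-43877 / 6000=-7.31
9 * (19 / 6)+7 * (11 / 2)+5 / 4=273 / 4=68.25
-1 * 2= -2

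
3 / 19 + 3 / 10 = 87 / 190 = 0.46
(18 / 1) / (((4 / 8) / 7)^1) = 252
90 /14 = 45 /7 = 6.43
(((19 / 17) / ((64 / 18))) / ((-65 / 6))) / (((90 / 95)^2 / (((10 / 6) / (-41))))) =6859 / 5219136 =0.00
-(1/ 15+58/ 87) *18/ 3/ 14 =-11/ 35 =-0.31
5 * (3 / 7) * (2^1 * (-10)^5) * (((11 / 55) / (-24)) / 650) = 500 / 91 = 5.49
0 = 0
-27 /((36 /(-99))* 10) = 7.42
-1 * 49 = -49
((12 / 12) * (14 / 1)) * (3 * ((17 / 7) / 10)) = 10.20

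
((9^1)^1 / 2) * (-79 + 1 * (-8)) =-783 / 2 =-391.50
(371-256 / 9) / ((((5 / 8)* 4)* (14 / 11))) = 33913 / 315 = 107.66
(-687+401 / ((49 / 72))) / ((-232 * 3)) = 0.14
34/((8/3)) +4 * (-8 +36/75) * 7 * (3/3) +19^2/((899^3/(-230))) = -14372342861919/72657269900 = -197.81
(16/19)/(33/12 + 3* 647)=64/147725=0.00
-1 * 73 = -73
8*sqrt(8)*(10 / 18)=80*sqrt(2) / 9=12.57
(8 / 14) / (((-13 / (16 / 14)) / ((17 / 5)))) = -544 / 3185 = -0.17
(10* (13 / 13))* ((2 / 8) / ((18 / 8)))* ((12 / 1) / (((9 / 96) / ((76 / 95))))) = 1024 / 9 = 113.78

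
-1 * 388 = -388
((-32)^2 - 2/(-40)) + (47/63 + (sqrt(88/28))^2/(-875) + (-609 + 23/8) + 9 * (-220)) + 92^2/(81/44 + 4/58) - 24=3059044371017/1074717000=2846.37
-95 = -95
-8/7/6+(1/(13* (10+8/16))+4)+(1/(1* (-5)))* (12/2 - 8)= 5756/1365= 4.22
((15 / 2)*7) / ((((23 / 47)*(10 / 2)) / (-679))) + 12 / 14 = -4690935 / 322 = -14568.12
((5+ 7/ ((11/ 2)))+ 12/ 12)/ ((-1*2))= -40/ 11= -3.64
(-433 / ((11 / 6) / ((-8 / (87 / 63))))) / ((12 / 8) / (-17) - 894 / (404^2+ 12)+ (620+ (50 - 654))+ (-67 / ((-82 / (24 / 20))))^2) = 1817781586873200 / 22409820711773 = 81.12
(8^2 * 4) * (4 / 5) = 1024 / 5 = 204.80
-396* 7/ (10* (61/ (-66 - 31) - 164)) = 44814/ 26615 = 1.68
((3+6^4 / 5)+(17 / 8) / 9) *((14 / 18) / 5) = 661339 / 16200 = 40.82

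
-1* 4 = -4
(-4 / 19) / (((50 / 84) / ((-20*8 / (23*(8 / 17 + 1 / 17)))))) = 30464 / 6555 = 4.65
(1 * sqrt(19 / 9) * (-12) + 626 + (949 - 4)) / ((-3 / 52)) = -81692 / 3 + 208 * sqrt(19) / 3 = -26928.45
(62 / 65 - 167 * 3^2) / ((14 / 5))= -97633 / 182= -536.45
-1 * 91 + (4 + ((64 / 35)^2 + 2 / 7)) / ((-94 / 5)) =-1052538 / 11515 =-91.41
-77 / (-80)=77 / 80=0.96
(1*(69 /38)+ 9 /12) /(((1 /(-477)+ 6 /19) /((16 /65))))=5724 /2843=2.01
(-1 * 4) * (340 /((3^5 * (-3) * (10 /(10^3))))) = 136000 /729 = 186.56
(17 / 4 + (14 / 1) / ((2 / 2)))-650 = -2527 / 4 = -631.75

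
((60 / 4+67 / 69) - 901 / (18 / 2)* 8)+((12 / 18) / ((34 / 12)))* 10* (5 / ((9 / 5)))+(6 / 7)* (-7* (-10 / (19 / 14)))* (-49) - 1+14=-65338747 / 22287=-2931.70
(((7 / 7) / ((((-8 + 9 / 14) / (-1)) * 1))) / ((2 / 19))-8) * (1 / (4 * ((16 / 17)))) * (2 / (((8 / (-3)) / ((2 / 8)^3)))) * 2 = 35241 / 843776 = 0.04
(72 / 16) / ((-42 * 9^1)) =-1 / 84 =-0.01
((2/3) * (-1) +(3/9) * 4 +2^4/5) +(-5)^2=433/15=28.87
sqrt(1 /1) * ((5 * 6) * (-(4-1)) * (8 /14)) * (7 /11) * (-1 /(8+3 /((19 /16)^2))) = 3.23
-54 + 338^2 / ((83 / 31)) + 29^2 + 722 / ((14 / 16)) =25727603 / 581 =44281.59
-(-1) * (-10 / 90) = -1 / 9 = -0.11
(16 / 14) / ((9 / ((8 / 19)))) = 64 / 1197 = 0.05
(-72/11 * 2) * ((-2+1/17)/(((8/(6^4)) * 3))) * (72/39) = 559872/221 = 2533.36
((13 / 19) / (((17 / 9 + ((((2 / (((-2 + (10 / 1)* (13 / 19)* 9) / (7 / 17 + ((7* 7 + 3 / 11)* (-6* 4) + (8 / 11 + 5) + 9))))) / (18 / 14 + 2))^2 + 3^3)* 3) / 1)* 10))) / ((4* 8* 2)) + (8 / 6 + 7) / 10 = 206584174978444584239 / 247900385951820849120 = 0.83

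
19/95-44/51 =-169/255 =-0.66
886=886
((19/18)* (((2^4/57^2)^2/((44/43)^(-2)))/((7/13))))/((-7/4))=-12886016/453024116811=-0.00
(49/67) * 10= 490/67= 7.31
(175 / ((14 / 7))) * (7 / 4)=1225 / 8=153.12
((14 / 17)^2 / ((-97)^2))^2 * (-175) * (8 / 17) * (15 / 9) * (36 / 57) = -1075648000 / 2388279467323523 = -0.00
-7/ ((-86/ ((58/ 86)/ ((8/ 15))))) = 3045/ 29584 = 0.10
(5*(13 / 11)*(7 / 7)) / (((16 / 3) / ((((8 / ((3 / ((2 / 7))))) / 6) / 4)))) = 65 / 1848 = 0.04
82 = 82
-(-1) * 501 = 501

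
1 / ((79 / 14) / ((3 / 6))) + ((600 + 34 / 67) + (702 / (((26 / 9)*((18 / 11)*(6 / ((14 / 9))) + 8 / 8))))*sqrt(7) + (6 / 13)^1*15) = 18711*sqrt(7) / 563 + 41802785 / 68809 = 695.45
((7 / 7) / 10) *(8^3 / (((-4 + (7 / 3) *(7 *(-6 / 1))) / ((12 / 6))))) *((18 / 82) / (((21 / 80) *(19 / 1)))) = -4096 / 92701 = -0.04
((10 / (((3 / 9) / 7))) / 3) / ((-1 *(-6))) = 35 / 3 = 11.67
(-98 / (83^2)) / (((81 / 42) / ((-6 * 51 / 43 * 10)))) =466480 / 888681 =0.52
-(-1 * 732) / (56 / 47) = 8601 / 14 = 614.36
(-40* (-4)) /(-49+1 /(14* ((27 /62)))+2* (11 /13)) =-49140 /14479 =-3.39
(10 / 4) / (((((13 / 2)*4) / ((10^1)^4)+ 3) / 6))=75000 / 15013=5.00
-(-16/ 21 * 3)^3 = 4096/ 343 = 11.94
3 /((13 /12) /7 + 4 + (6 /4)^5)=2016 /7895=0.26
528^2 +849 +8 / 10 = 1398169 / 5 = 279633.80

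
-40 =-40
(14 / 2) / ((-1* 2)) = -3.50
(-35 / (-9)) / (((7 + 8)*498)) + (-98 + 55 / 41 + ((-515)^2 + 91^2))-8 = 150722332217 / 551286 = 273401.34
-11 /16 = -0.69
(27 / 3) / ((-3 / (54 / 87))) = -54 / 29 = -1.86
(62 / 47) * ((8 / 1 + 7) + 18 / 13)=13206 / 611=21.61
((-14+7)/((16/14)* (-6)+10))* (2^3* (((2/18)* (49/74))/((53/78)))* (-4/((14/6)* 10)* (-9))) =-321048/107855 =-2.98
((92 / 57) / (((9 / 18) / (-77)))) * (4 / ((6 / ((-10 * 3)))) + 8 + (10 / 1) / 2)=99176 / 57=1739.93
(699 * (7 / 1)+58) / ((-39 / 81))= -133677 / 13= -10282.85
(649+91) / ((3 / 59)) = 43660 / 3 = 14553.33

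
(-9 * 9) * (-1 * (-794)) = -64314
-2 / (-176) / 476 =1 / 41888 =0.00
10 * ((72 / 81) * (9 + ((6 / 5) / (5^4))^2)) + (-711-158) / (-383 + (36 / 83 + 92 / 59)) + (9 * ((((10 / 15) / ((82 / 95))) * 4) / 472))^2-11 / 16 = 27839272790799397941899 / 341180932804718750000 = 81.60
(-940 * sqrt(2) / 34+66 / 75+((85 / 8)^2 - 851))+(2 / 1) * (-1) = -1182767 / 1600 - 470 * sqrt(2) / 17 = -778.33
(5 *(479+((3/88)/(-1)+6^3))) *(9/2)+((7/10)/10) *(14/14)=68801933/4400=15636.80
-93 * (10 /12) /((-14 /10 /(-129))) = -99975 /14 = -7141.07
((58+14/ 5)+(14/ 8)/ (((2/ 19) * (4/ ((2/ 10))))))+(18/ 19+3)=199359/ 3040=65.58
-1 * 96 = -96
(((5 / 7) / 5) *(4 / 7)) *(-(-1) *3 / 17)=12 / 833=0.01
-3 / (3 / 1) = -1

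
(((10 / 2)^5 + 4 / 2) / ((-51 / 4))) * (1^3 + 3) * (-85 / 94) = 887.09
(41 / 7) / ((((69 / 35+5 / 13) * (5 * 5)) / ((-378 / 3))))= -33579 / 2680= -12.53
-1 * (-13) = 13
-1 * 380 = -380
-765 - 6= -771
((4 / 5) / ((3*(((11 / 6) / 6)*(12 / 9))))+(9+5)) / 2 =403 / 55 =7.33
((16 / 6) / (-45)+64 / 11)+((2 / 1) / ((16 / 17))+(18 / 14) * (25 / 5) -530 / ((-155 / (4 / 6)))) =42773677 / 2577960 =16.59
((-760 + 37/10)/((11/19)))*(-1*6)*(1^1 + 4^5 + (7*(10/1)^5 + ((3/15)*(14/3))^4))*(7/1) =1081759739222183/28125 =38462568505.68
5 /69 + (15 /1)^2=15530 /69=225.07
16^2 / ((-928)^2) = 1 / 3364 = 0.00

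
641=641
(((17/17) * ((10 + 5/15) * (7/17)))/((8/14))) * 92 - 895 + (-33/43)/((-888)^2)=-40342261691/192141888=-209.96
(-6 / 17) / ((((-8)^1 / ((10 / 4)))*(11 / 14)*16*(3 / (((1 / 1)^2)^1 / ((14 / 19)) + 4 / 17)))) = 1895 / 406912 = 0.00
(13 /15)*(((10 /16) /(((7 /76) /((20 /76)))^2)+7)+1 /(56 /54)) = 33293 /2940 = 11.32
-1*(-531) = 531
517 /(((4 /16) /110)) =227480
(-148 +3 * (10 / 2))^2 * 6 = 106134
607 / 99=6.13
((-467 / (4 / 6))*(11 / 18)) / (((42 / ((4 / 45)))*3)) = -5137 / 17010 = -0.30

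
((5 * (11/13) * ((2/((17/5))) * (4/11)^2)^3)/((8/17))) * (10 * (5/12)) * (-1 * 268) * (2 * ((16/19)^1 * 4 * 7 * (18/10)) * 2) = -9220915200000/11496303533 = -802.08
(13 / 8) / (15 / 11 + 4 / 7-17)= -0.11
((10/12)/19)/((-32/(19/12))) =-5/2304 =-0.00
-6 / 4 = -3 / 2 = -1.50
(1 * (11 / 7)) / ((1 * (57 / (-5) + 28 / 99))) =-5445 / 38521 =-0.14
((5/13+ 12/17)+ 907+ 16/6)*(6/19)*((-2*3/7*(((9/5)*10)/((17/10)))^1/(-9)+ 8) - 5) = 576055728/499681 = 1152.85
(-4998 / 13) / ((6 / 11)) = -9163 / 13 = -704.85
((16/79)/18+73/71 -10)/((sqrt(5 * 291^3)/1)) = -452339 * sqrt(1455)/21373907805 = -0.00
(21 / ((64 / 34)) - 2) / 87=293 / 2784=0.11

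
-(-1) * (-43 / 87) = -43 / 87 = -0.49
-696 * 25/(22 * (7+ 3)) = -870/11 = -79.09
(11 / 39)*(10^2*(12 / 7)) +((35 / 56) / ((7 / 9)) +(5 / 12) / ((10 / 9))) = 49.53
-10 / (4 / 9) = -45 / 2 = -22.50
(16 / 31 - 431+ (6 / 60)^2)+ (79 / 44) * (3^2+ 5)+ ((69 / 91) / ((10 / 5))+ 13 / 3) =-400.63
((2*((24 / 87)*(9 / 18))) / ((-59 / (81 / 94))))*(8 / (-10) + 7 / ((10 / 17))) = -0.04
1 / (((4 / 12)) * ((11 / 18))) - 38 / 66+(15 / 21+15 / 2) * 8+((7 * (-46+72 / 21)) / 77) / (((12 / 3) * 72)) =776539 / 11088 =70.03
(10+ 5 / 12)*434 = 27125 / 6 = 4520.83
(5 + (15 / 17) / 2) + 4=321 / 34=9.44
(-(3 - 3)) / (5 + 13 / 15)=0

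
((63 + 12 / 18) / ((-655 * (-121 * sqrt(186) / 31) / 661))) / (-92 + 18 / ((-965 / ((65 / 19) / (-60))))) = -462962417 * sqrt(186) / 481274545059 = -0.01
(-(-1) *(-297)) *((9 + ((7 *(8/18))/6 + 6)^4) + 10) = -10665709505/19683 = -541874.18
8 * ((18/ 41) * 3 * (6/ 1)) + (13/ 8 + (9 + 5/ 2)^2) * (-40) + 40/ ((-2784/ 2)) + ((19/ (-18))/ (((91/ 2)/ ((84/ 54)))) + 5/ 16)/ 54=-5724370396571/ 1081742688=-5291.80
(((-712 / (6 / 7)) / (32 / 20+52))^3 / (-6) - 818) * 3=-9630363833 / 16241202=-592.96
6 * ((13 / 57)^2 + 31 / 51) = 72892 / 18411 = 3.96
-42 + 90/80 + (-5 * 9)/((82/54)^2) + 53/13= -9844907/174824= -56.31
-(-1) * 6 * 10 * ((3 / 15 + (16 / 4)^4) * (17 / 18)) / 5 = 14518 / 5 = 2903.60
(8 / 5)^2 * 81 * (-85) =-88128 / 5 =-17625.60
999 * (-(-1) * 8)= 7992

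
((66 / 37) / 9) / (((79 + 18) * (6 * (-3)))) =-0.00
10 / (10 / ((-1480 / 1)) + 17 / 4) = 2.36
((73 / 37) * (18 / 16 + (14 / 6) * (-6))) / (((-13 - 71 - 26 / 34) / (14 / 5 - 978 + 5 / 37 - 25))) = -5912197219 / 19727290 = -299.70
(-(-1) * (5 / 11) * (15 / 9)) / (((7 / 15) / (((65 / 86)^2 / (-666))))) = -528125 / 379281672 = -0.00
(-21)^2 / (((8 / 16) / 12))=10584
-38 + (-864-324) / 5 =-1378 / 5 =-275.60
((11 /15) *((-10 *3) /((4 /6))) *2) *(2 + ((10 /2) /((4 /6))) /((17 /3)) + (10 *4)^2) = -1798929 /17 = -105819.35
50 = 50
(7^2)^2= 2401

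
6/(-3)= -2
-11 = -11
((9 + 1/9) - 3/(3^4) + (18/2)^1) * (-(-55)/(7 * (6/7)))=13420/81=165.68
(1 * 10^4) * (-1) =-10000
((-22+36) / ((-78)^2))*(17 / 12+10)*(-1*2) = -959 / 18252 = -0.05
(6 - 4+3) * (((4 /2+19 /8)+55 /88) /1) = 25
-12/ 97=-0.12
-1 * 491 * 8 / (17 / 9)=-35352 / 17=-2079.53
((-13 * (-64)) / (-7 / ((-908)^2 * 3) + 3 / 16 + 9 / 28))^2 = 51876258395426390016 / 19410236547025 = 2672623.71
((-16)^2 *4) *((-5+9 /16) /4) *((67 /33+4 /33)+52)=-2030032 /33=-61516.12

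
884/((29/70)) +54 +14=63852/29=2201.79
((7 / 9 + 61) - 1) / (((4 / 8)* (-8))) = -547 / 36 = -15.19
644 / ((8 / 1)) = 161 / 2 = 80.50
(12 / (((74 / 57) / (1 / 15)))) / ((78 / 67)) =1273 / 2405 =0.53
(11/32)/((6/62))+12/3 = 7.55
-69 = -69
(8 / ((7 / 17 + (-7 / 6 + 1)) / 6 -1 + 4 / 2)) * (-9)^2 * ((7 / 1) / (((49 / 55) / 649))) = 3174653.58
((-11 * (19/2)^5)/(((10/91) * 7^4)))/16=-354082157/1756160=-201.62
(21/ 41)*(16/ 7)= 48/ 41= 1.17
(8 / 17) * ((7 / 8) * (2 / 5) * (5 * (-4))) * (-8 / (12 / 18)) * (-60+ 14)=-30912 / 17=-1818.35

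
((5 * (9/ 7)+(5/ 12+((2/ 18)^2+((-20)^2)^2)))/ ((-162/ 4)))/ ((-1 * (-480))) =-362895553/ 44089920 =-8.23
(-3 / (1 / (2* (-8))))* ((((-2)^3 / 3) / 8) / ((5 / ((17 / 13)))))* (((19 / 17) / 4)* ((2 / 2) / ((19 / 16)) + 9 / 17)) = -1772 / 1105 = -1.60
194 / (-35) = -5.54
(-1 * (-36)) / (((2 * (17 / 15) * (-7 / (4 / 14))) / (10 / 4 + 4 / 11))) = -2430 / 1309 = -1.86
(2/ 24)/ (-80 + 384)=1/ 3648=0.00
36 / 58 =18 / 29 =0.62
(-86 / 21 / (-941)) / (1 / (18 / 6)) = 86 / 6587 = 0.01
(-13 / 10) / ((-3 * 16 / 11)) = 143 / 480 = 0.30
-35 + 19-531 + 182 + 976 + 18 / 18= 612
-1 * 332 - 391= -723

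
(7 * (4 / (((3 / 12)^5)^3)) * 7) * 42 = 8839042695168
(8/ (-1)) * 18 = -144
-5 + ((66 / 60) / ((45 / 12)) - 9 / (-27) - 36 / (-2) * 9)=11822 / 75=157.63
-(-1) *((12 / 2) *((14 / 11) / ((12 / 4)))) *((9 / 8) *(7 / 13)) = 1.54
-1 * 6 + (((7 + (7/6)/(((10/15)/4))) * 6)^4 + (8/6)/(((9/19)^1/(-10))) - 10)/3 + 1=1344251237/81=16595694.28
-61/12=-5.08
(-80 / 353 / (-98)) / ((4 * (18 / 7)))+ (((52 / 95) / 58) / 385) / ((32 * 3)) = 1733681 / 7702318800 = 0.00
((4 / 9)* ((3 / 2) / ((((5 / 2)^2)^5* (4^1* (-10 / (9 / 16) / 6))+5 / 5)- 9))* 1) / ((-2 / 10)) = 0.00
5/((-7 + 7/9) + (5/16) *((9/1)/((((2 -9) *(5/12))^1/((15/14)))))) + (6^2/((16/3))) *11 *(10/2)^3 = 950218065/102388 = 9280.56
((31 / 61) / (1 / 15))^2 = 216225 / 3721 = 58.11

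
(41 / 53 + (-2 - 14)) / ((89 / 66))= -53262 / 4717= -11.29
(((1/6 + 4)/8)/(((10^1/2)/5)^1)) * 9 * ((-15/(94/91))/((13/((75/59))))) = -590625/88736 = -6.66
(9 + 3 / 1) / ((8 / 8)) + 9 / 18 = 25 / 2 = 12.50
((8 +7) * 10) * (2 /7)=300 /7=42.86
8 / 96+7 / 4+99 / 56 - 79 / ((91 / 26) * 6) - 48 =-2697 / 56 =-48.16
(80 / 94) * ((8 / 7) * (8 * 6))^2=5898240 / 2303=2561.11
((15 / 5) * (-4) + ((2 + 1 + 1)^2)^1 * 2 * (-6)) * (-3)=612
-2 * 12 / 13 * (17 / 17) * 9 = -216 / 13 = -16.62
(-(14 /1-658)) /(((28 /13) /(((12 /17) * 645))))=2314260 /17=136132.94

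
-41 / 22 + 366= 8011 / 22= 364.14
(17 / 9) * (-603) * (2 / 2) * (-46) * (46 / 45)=2410124 / 45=53558.31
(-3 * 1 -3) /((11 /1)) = -6 /11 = -0.55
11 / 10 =1.10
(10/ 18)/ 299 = 5/ 2691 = 0.00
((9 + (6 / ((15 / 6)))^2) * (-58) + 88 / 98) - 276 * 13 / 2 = -3245248 / 1225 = -2649.18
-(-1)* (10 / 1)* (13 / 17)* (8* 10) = 10400 / 17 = 611.76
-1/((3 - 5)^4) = -1/16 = -0.06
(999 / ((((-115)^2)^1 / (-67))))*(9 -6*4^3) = 1003995 / 529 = 1897.91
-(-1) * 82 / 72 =41 / 36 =1.14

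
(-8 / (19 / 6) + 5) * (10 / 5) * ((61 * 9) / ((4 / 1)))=25803 / 38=679.03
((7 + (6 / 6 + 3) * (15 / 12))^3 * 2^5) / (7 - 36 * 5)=-55296 / 173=-319.63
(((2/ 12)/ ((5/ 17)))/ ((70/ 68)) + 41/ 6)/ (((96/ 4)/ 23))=178319/ 25200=7.08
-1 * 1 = -1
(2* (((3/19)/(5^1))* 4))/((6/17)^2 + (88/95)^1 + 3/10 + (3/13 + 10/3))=541008/10525393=0.05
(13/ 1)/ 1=13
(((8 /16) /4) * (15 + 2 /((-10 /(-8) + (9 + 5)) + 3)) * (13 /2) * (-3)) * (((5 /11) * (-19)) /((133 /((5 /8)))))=1075425 /719488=1.49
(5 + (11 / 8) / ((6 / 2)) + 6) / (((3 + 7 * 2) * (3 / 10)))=1375 / 612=2.25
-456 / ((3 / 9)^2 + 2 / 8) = -16416 / 13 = -1262.77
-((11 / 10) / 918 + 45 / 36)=-5743 / 4590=-1.25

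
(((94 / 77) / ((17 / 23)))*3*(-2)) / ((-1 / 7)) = 69.37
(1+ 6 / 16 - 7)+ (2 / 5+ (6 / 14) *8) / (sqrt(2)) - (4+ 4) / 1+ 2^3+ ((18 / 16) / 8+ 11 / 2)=1 / 64+ 67 *sqrt(2) / 35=2.72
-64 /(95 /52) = -3328 /95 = -35.03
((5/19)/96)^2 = 25/3326976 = 0.00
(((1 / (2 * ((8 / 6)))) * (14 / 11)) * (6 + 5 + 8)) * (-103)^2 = 4232991 / 44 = 96204.34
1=1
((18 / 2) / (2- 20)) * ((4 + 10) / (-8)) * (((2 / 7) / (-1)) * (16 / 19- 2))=11 / 38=0.29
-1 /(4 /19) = -4.75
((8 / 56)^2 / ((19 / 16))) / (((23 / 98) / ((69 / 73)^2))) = 0.07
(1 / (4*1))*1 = 1 / 4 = 0.25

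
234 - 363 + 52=-77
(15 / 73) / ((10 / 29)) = 87 / 146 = 0.60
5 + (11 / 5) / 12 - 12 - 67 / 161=-69869 / 9660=-7.23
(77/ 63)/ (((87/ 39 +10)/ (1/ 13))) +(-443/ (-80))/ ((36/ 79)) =5568043/ 457920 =12.16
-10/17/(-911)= 10/15487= 0.00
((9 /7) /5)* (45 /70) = 81 /490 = 0.17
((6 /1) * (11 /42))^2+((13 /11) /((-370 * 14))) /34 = 33487869 /13561240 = 2.47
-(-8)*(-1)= -8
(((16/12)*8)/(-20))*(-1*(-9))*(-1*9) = 216/5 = 43.20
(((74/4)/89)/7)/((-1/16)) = -296/623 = -0.48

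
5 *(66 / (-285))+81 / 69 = 7 / 437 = 0.02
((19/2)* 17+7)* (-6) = -1011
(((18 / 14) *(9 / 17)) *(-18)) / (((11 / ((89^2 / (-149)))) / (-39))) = -450403902 / 195041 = -2309.28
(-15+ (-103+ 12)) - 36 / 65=-6926 / 65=-106.55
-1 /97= -0.01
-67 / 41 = -1.63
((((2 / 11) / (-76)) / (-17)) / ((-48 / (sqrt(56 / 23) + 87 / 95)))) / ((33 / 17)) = -sqrt(322) / 7614288 - 29 / 20966880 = -0.00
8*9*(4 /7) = 288 /7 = 41.14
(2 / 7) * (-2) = -4 / 7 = -0.57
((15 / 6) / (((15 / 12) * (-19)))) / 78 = -1 / 741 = -0.00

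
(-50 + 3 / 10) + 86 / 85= -8277 / 170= -48.69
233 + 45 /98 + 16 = 24447 /98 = 249.46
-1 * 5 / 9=-5 / 9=-0.56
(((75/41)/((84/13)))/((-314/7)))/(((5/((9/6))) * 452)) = -195/46552384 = -0.00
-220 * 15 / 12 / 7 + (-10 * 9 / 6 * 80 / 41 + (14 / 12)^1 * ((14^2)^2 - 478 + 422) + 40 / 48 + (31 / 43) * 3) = 3308951021 / 74046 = 44687.78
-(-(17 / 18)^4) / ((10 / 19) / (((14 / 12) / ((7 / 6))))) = 1586899 / 1049760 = 1.51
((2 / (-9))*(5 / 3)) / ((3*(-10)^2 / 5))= -1 / 162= -0.01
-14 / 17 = -0.82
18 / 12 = 3 / 2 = 1.50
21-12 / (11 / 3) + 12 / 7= 1497 / 77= 19.44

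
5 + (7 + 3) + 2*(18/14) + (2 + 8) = 193/7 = 27.57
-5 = -5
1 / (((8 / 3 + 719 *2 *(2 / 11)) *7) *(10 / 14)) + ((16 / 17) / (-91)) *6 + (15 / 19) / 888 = -5726203549 / 94790073560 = -0.06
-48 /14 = -3.43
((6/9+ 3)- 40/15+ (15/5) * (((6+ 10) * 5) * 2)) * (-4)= -1924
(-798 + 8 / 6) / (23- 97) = 1195 / 111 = 10.77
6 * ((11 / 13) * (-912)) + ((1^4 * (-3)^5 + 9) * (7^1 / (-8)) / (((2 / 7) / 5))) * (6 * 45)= 50066307 / 52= 962813.60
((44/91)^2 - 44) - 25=-68.77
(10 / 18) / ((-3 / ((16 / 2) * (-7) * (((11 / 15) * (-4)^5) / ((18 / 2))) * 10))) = -6307840 / 729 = -8652.73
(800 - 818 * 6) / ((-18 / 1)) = 2054 / 9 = 228.22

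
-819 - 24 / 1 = -843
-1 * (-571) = 571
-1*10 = -10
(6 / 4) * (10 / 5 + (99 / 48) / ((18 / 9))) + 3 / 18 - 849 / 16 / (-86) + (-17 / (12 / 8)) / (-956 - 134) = 8010563 / 1499840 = 5.34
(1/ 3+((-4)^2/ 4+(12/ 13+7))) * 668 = 319304/ 39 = 8187.28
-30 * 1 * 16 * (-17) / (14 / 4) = 16320 / 7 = 2331.43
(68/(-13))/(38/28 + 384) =-952/70135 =-0.01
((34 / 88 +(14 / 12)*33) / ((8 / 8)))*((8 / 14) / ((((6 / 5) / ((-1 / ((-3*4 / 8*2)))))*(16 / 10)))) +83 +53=1550743 / 11088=139.86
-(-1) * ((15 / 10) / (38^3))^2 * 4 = 0.00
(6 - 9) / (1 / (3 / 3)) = -3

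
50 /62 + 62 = 1947 /31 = 62.81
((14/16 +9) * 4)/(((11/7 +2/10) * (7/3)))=1185/124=9.56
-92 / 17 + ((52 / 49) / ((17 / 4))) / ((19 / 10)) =-4916 / 931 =-5.28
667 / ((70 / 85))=11339 / 14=809.93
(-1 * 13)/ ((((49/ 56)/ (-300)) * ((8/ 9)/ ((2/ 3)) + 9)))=93600/ 217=431.34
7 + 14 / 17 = 133 / 17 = 7.82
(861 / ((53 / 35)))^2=908118225 / 2809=323288.79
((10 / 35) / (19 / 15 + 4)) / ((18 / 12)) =0.04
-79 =-79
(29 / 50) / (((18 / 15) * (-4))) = -29 / 240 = -0.12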